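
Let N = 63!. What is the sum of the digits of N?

333

63! = 1982608315404440064116146708361898137544773690227268628106279599612729753600000000000000
Sum of its 88 digits: 333.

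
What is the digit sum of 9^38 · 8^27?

261

9^38 · 8^27 = 4412096549284371716825493266405871561192241308681524521992192
Sum of its 61 digits: 261.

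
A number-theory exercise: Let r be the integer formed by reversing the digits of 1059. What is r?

Reversing 1059 gives 9501.

9501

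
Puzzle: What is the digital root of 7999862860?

7+9+9+9+8+6+2+8+6+0 = 64
6+4 = 10
1+0 = 1
(Equivalently, 7999862860 mod 9 = 1.)

1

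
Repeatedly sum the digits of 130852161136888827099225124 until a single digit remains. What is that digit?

4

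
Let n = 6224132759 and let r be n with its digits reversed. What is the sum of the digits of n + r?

64

Reversal of 6224132759 is 9572314226; 6224132759 + 9572314226 = 15796446985.
Digit sum of 15796446985: 1+5+7+9+6+4+4+6+9+8+5 = 64.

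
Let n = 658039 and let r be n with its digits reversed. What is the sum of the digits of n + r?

Reversal of 658039 is 930856; 658039 + 930856 = 1588895.
Digit sum of 1588895: 1+5+8+8+8+9+5 = 44.

44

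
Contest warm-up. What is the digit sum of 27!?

108

27! = 10888869450418352160768000000
Sum of its 29 digits: 108.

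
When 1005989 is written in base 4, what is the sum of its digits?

1005989 in base 4 is 3311212211.
Digit sum: 3+3+1+1+2+1+2+2+1+1 = 17.

17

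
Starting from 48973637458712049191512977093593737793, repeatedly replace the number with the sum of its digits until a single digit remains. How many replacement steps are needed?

48973637458712049191512977093593737793 → 194 → 14 → 5 (3 steps)

3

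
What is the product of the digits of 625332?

6×2×5×3×3×2 = 1080

1080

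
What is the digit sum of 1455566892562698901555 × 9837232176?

147

1455566892562698901555 × 9837232176 = 14318749469838116731776702433680
Sum of its 32 digits: 147.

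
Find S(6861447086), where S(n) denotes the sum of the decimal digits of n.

50

6+8+6+1+4+4+7+0+8+6 = 50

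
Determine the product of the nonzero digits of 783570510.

7×8×3×5×7×5×1 = 29400

29400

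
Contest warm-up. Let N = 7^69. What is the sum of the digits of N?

244

7^69 = 20500514515695490612229010908095867391439626248463723805607
Sum of its 59 digits: 244.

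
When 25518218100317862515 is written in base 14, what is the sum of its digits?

25518218100317862515 in base 14 is BA0651220BA71D271.
Digit sum: 11+10+0+6+5+1+2+2+0+11+10+7+1+13+2+7+1 = 89.

89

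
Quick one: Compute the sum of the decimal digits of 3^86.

171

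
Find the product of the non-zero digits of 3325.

90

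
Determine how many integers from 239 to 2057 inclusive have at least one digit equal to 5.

The integers in [239, 2057] that have at least one digit equal to 5: 245, 250, 251, 252, 253, 254, …, 2056, 2057.
513 qualify.

513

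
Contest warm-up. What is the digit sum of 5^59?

191

5^59 = 173472347597680709441192448139190673828125
Sum of its 42 digits: 191.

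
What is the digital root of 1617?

6

1+6+1+7 = 15
1+5 = 6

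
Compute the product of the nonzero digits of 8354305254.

288000

8×3×5×4×3×5×2×5×4 = 288000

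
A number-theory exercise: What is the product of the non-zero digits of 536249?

6480

5×3×6×2×4×9 = 6480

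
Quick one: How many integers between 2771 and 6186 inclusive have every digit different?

1741

The integers in [2771, 6186] that have every digit different: 2780, 2781, 2783, 2784, 2785, 2786, …, 6184, 6185.
1741 qualify.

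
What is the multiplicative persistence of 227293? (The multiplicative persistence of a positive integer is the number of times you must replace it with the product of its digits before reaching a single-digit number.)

3

227293 → 1512 → 10 → 0 (3 steps)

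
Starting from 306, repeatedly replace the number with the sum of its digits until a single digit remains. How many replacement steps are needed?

1

306 → 9 (1 step)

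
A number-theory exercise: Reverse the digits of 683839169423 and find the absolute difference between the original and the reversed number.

Reverse of 683839169423 is 324961938386.
|683839169423 − 324961938386| = 358877231037

358877231037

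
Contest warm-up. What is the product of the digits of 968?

432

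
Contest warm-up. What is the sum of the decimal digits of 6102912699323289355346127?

6+1+0+2+9+1+2+6+9+9+3+2+3+2+8+9+3+5+5+3+4+6+1+2+7 = 108

108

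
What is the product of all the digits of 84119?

288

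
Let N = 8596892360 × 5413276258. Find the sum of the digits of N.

104

8596892360 × 5413276258 = 46537353304969588880
Sum of its 20 digits: 104.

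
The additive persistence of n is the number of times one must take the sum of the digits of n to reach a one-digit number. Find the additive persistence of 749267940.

749267940 → 48 → 12 → 3 (3 steps)

3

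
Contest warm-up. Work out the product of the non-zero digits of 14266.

288

1×4×2×6×6 = 288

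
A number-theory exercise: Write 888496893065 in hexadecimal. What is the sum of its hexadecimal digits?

888496893065 in base 16 is CEDE8AAC89.
Digit sum: 12+14+13+14+8+10+10+12+8+9 = 110.

110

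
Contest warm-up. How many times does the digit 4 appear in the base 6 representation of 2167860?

3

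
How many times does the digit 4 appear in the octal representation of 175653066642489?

175653066642489 in base 8 is 4774055251012071.
The digit 4 appears 2 times.

2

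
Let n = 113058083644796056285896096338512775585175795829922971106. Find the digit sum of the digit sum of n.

First digit sum: 278.
2+7+8 = 17.

17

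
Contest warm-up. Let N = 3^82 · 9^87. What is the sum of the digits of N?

3^82 · 9^87 = 139008452377144732764939786789661303114218850808529137991604824430036072629766435941001769154109609521811665540548899435521
Sum of its 123 digits: 540.

540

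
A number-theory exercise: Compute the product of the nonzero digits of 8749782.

225792

8×7×4×9×7×8×2 = 225792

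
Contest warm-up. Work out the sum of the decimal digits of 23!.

99

23! = 25852016738884976640000
Sum of its 23 digits: 99.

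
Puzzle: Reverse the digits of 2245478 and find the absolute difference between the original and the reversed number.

6499944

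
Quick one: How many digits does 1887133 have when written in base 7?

1887133 in base 7 is 22016563, which has 8 digits.

8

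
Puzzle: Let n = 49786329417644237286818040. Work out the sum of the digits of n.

123

4+9+7+8+6+3+2+9+4+1+7+6+4+4+2+3+7+2+8+6+8+1+8+0+4+0 = 123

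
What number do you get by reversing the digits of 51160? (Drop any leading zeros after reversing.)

6115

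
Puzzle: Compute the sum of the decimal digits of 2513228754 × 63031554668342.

96

2513228754 × 63031554668342 = 158412715601800047905868
Sum of its 24 digits: 96.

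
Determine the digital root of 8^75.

The digital root of n equals n mod 9 (or 9 when 9 | n), so we need 8^75 mod 9.
8^75 ≡ 8 (mod 9), so the digital root is 8.

8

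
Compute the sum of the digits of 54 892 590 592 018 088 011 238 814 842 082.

135

5+4+8+9+2+5+9+0+5+9+2+0+1+8+0+8+8+0+1+1+2+3+8+8+1+4+8+4+2+0+8+2 = 135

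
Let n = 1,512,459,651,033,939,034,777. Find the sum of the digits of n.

94

1+5+1+2+4+5+9+6+5+1+0+3+3+9+3+9+0+3+4+7+7+7 = 94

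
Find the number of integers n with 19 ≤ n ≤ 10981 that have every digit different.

5587

The integers in [19, 10981] that have every digit different: 19, 20, 21, 23, 24, 25, …, 10976, 10978.
5587 qualify.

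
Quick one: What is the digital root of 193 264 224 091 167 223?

1+9+3+2+6+4+2+2+4+0+9+1+1+6+7+2+2+3 = 64
6+4 = 10
1+0 = 1

1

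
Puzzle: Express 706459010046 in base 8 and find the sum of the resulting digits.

48

706459010046 in base 8 is 12217417201776.
Digit sum: 1+2+2+1+7+4+1+7+2+0+1+7+7+6 = 48.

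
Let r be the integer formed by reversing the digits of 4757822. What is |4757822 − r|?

Reverse of 4757822 is 2287574.
|4757822 − 2287574| = 2470248

2470248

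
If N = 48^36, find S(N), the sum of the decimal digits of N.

261

48^36 = 3347222217424758138359922538214353220668382566034579795214336
Sum of its 61 digits: 261.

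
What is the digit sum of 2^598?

853

2^598 = 1037378892220248239628101965922790287753111558060609224998914332422663202853227036599926762236775948572049471652825197295598787768852943826971718708528490921765295450850377380921344
Sum of its 181 digits: 853.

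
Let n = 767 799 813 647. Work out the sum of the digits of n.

74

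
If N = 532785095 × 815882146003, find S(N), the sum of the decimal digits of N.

532785095 × 815882146003 = 434689846667012225285
Sum of its 21 digits: 98.

98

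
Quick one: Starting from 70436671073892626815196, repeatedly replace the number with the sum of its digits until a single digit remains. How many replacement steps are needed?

2

70436671073892626815196 → 107 → 8 (2 steps)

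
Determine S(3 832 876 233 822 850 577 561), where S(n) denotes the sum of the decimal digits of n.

101

3+8+3+2+8+7+6+2+3+3+8+2+2+8+5+0+5+7+7+5+6+1 = 101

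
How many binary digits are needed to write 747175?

747175 in base 2 is 10110110011010100111, which has 20 digits.

20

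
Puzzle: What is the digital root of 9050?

9+0+5+0 = 14
1+4 = 5

5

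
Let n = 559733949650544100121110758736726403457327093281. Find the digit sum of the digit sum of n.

First digit sum: 194.
1+9+4 = 14.

14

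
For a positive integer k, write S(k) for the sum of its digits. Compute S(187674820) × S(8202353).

S(187674820) = 1+8+7+6+7+4+8+2+0 = 43.
S(8202353) = 8+2+0+2+3+5+3 = 23.
43 · 23 = 989.

989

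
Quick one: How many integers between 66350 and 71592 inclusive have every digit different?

The integers in [66350, 71592] that have every digit different: 67012, 67013, 67014, 67015, 67018, 67019, …, 71590, 71592.
1550 qualify.

1550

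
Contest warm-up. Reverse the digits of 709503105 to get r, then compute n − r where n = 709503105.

208197198

Reverse of 709503105 is 501305907.
709503105 − 501305907 = 208197198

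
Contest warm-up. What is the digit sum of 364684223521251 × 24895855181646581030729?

180

364684223521251 × 24895855181646581030729 = 9079125615816296673086406497415521979
Sum of its 37 digits: 180.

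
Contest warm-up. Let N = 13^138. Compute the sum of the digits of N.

13^138 = 5298862111705984468986826004208960681542272238274522316228155317510506921316368923561909729710342452590041368532447502426123793365390569569956006999824329
Sum of its 154 digits: 676.

676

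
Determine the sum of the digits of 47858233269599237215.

4+7+8+5+8+2+3+3+2+6+9+5+9+9+2+3+7+2+1+5 = 100

100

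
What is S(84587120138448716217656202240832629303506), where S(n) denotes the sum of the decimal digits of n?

8+4+5+8+7+1+2+0+1+3+8+4+4+8+7+1+6+2+1+7+6+5+6+2+0+2+2+4+0+8+3+2+6+2+9+3+0+3+5+0+6 = 161

161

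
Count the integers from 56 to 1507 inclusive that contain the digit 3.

433

The integers in [56, 1507] that contain the digit 3: 63, 73, 83, 93, 103, 113, …, 1493, 1503.
433 qualify.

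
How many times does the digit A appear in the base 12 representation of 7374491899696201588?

3

7374491899696201588 in base 12 is 33A78A4133BA181844.
The digit A appears 3 times.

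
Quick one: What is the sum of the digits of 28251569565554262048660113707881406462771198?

2+8+2+5+1+5+6+9+5+6+5+5+5+4+2+6+2+0+4+8+6+6+0+1+1+3+7+0+7+8+8+1+4+0+6+4+6+2+7+7+1+1+9+8 = 193

193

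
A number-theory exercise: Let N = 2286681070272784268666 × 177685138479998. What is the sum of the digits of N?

154

2286681070272784268666 × 177685138479998 = 406309242631009710790943189299142668
Sum of its 36 digits: 154.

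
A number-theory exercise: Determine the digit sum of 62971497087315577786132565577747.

6+2+9+7+1+4+9+7+0+8+7+3+1+5+5+7+7+7+8+6+1+3+2+5+6+5+5+7+7+7+4+7 = 168

168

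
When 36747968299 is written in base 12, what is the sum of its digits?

36747968299 in base 12 is 71569A1437.
Digit sum: 7+1+5+6+9+10+1+4+3+7 = 53.

53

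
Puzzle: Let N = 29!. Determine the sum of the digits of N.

29! = 8841761993739701954543616000000
Sum of its 31 digits: 126.

126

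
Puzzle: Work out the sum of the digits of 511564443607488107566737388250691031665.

5+1+1+5+6+4+4+4+3+6+0+7+4+8+8+1+0+7+5+6+6+7+3+7+3+8+8+2+5+0+6+9+1+0+3+1+6+6+5 = 171

171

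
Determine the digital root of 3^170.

The digital root of n equals n mod 9 (or 9 when 9 | n), so we need 3^170 mod 9.
3^170 ≡ 0 (mod 9), so the digital root is 9.

9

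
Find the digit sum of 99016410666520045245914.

89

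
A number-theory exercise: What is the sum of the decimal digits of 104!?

702

104! = 10299016745145627623848583864765044283053772454999072182325491776887871732475287174542709871683888003235965704141638377695179741979175588724736000000000000000000000000
Sum of its 167 digits: 702.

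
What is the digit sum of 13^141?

658

13^141 = 11641600059418047878364056731247086617348372107489125528753257232570583706132062525065515676173622368340320886665787162830193974023763081345193347378614050813
Sum of its 158 digits: 658.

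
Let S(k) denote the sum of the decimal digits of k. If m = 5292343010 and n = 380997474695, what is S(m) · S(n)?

2059

S(5292343010) = 5+2+9+2+3+4+3+0+1+0 = 29.
S(380997474695) = 3+8+0+9+9+7+4+7+4+6+9+5 = 71.
29 · 71 = 2059.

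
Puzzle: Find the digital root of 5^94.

The digital root of n equals n mod 9 (or 9 when 9 | n), so we need 5^94 mod 9.
5^94 ≡ 4 (mod 9), so the digital root is 4.

4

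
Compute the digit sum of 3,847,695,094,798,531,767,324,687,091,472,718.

3+8+4+7+6+9+5+0+9+4+7+9+8+5+3+1+7+6+7+3+2+4+6+8+7+0+9+1+4+7+2+7+1+8 = 177

177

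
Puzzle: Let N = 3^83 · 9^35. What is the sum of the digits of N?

351

3^83 · 9^35 = 9989689095948428268966921126195809393034773710522520293009978943147202723
Sum of its 73 digits: 351.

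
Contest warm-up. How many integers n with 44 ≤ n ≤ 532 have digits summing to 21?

The integers in [44, 532] that have digits summing to 21: 399, 489, 498.
3 qualify.

3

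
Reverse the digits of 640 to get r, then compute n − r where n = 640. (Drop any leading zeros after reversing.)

594

Reverse of 640 is 46.
640 − 46 = 594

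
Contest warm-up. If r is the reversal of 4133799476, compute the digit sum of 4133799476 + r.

52

Reversal of 4133799476 is 6749973314; 4133799476 + 6749973314 = 10883772790.
Digit sum of 10883772790: 1+0+8+8+3+7+7+2+7+9+0 = 52.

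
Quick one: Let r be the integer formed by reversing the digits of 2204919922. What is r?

2299194022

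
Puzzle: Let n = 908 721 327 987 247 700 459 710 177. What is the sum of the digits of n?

9+0+8+7+2+1+3+2+7+9+8+7+2+4+7+7+0+0+4+5+9+7+1+0+1+7+7 = 124

124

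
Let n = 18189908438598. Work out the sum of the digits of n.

81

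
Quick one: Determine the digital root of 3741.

6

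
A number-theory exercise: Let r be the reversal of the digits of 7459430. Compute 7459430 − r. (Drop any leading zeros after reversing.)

Reverse of 7459430 is 349547.
7459430 − 349547 = 7109883

7109883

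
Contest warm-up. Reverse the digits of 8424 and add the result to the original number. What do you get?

12672

Reverse of 8424 is 4248.
8424 + 4248 = 12672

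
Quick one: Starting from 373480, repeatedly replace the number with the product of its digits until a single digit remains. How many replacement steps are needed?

373480 → 0 (1 step)

1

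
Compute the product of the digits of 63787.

7056

6×3×7×8×7 = 7056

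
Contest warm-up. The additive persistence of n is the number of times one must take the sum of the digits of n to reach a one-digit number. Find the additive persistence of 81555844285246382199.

3

81555844285246382199 → 99 → 18 → 9 (3 steps)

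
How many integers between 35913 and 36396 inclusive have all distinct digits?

160

The integers in [35913, 36396] that have all distinct digits: 35914, 35916, 35917, 35918, 35920, 35921, …, 36297, 36298.
160 qualify.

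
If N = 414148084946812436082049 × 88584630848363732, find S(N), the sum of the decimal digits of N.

203

414148084946812436082049 × 88584630848363732 = 36687155221570164275857780085448547846868
Sum of its 41 digits: 203.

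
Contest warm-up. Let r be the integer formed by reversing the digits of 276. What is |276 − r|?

396

Reverse of 276 is 672.
|276 − 672| = 396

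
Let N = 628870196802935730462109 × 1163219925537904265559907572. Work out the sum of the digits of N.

228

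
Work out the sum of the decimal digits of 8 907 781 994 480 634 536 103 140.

8+9+0+7+7+8+1+9+9+4+4+8+0+6+3+4+5+3+6+1+0+3+1+4+0 = 110

110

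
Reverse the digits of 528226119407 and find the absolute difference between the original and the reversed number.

176685503418

Reverse of 528226119407 is 704911622825.
|528226119407 − 704911622825| = 176685503418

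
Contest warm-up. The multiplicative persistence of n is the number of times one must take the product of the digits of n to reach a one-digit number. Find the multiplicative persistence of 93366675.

93366675 → 612360 → 0 (2 steps)

2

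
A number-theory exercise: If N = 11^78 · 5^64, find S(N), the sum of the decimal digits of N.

562

11^78 · 5^64 = 917718992881543633546251446133062923641509277725046974943450934733561160849817030953946839222368225819081999361515045166015625
Sum of its 126 digits: 562.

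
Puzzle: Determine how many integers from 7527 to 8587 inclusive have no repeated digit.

The integers in [7527, 8587] that have no repeated digit: 7528, 7529, 7530, 7531, 7532, 7534, …, 8576, 8579.
534 qualify.

534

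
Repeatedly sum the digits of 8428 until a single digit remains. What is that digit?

8+4+2+8 = 22
2+2 = 4
(Equivalently, 8428 mod 9 = 4.)

4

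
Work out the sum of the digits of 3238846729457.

3+2+3+8+8+4+6+7+2+9+4+5+7 = 68

68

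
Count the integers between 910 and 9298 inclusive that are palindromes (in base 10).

The integers in [910, 9298] that are palindromes (in base 10): 919, 929, 939, 949, 959, 969, …, 9119, 9229.
92 qualify.

92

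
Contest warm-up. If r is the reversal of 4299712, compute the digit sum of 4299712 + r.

Reversal of 4299712 is 2179924; 4299712 + 2179924 = 6479636.
Digit sum of 6479636: 6+4+7+9+6+3+6 = 41.

41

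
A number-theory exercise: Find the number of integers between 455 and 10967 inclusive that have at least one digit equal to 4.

3576

The integers in [455, 10967] that have at least one digit equal to 4: 455, 456, 457, 458, 459, 460, …, 10954, 10964.
3576 qualify.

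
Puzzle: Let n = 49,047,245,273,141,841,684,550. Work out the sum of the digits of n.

94

4+9+0+4+7+2+4+5+2+7+3+1+4+1+8+4+1+6+8+4+5+5+0 = 94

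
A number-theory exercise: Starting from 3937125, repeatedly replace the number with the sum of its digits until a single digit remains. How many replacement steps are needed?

2

3937125 → 30 → 3 (2 steps)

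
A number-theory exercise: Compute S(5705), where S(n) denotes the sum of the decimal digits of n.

17

5+7+0+5 = 17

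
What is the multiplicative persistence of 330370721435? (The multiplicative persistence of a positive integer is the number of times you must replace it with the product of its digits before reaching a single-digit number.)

1

330370721435 → 0 (1 step)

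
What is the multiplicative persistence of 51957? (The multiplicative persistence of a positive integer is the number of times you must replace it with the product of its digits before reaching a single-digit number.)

51957 → 1575 → 175 → 35 → 15 → 5 (5 steps)

5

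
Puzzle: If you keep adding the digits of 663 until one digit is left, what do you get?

6+6+3 = 15
1+5 = 6

6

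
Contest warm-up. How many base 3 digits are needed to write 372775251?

18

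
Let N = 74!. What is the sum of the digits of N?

378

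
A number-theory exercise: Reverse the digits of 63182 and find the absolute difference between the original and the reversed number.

35046

Reverse of 63182 is 28136.
|63182 − 28136| = 35046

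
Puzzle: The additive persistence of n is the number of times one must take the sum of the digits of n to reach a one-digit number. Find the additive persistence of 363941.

363941 → 26 → 8 (2 steps)

2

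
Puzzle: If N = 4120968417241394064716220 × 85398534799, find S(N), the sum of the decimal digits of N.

4120968417241394064716220 × 85398534799 = 351924664785369142618940171729739780
Sum of its 36 digits: 174.

174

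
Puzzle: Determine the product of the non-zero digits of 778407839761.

7×7×8×4×7×8×3×9×7×6×1 = 99574272

99574272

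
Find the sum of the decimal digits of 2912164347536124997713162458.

122

2+9+1+2+1+6+4+3+4+7+5+3+6+1+2+4+9+9+7+7+1+3+1+6+2+4+5+8 = 122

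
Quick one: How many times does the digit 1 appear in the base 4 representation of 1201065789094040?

1201065789094040 in base 4 is 10101011303223231133202120.
The digit 1 appears 8 times.

8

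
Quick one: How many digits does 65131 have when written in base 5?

7

65131 in base 5 is 4041011, which has 7 digits.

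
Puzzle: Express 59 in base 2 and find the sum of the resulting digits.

5

59 in base 2 is 111011.
Digit sum: 1+1+1+0+1+1 = 5.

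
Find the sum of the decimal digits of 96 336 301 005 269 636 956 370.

9+6+3+3+6+3+0+1+0+0+5+2+6+9+6+3+6+9+5+6+3+7+0 = 98

98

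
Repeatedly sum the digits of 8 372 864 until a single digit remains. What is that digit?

2

8+3+7+2+8+6+4 = 38
3+8 = 11
1+1 = 2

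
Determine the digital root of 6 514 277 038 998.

6+5+1+4+2+7+7+0+3+8+9+9+8 = 69
6+9 = 15
1+5 = 6

6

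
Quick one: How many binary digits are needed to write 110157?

110157 in base 2 is 11010111001001101, which has 17 digits.

17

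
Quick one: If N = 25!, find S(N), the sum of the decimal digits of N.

72

25! = 15511210043330985984000000
Sum of its 26 digits: 72.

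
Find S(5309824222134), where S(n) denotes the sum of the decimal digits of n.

45

5+3+0+9+8+2+4+2+2+2+1+3+4 = 45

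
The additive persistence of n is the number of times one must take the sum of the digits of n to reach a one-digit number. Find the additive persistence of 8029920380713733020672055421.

8029920380713733020672055421 → 99 → 18 → 9 (3 steps)

3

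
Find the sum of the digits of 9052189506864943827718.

9+0+5+2+1+8+9+5+0+6+8+6+4+9+4+3+8+2+7+7+1+8 = 112

112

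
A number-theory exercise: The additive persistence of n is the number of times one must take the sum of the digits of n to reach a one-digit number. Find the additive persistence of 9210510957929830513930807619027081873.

9210510957929830513930807619027081873 → 158 → 14 → 5 (3 steps)

3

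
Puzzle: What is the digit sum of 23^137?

23^137 = 3603408796636394106131033457901401161620272319323062878168247797107107060878910273075521213259515593914935716349070812432167922354276365875665683863440450667848319819735572257352144159703
Sum of its 187 digits: 794.

794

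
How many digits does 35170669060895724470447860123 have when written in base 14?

35170669060895724470447860123 in base 14 is AD29881A218BD5D216922D559, which has 25 digits.

25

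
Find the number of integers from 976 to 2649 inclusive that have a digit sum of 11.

112

The integers in [976, 2649] that have a digit sum of 11: 1019, 1028, 1037, 1046, 1055, 1064, …, 2621, 2630.
112 qualify.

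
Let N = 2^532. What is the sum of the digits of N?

781

2^532 = 14059105607947488696282932836518693308967803494693489478439861164411992439598399594747002144074658928593502845729752797260025831423419686528151609940203637047296
Sum of its 161 digits: 781.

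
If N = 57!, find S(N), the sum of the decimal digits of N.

57! = 40526919504877216755680601905432322134980384796226602145184481280000000000000
Sum of its 77 digits: 270.

270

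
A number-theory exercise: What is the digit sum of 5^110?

349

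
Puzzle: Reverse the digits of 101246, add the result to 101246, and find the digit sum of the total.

Reversal of 101246 is 642101; 101246 + 642101 = 743347.
Digit sum of 743347: 7+4+3+3+4+7 = 28.

28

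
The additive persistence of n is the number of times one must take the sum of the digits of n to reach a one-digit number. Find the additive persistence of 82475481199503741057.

2

82475481199503741057 → 90 → 9 (2 steps)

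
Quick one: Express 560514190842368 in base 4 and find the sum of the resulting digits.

560514190842368 in base 4 is 1333130203201033021220000.
Digit sum: 1+3+3+3+1+3+0+2+0+3+2+0+1+0+3+3+0+2+1+2+2+0+0+0+0 = 35.

35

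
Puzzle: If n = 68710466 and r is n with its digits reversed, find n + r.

135112252

Reverse of 68710466 is 66401786.
68710466 + 66401786 = 135112252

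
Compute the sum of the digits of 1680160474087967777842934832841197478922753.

1+6+8+0+1+6+0+4+7+4+0+8+7+9+6+7+7+7+7+8+4+2+9+3+4+8+3+2+8+4+1+1+9+7+4+7+8+9+2+2+7+5+3 = 215

215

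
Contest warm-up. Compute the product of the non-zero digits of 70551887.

7×5×5×1×8×8×7 = 78400

78400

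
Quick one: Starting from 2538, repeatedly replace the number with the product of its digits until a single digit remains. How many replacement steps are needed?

2

2538 → 240 → 0 (2 steps)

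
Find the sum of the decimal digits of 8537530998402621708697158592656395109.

183

8+5+3+7+5+3+0+9+9+8+4+0+2+6+2+1+7+0+8+6+9+7+1+5+8+5+9+2+6+5+6+3+9+5+1+0+9 = 183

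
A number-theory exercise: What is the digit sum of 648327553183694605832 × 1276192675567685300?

648327553183694605832 × 1276192675567685300 = 827390874741750006927162308020120669600
Sum of its 39 digits: 148.

148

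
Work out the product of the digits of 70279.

0

7×0×2×7×9 = 0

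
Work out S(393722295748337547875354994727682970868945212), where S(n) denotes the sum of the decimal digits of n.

3+9+3+7+2+2+2+9+5+7+4+8+3+3+7+5+4+7+8+7+5+3+5+4+9+9+4+7+2+7+6+8+2+9+7+0+8+6+8+9+4+5+2+1+2 = 237

237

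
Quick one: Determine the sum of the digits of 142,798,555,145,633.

1+4+2+7+9+8+5+5+5+1+4+5+6+3+3 = 68

68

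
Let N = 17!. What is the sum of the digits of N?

63

17! = 355687428096000
Sum of its 15 digits: 63.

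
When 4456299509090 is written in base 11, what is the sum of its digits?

4456299509090 in base 11 is 14689A6996480.
Digit sum: 1+4+6+8+9+10+6+9+9+6+4+8+0 = 80.

80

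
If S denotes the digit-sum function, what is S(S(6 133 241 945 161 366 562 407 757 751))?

9

First digit sum: 117.
1+1+7 = 9.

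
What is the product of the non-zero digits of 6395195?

6×3×9×5×1×9×5 = 36450

36450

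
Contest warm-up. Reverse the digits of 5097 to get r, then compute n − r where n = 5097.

-2808

Reverse of 5097 is 7905.
5097 − 7905 = -2808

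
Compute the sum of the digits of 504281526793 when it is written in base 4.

25

504281526793 in base 4 is 13111221201113020021.
Digit sum: 1+3+1+1+1+2+2+1+2+0+1+1+1+3+0+2+0+0+2+1 = 25.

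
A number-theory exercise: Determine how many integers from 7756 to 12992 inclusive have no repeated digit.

The integers in [7756, 12992] that have no repeated digit: 7801, 7802, 7803, 7804, 7805, 7806, …, 12986, 12987.
1792 qualify.

1792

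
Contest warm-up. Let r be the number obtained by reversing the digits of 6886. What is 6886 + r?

Reverse of 6886 is 6886.
6886 + 6886 = 13772

13772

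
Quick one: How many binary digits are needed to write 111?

111 in base 2 is 1101111, which has 7 digits.

7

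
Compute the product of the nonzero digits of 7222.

56

7×2×2×2 = 56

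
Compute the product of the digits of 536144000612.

0

5×3×6×1×4×4×0×0×0×6×1×2 = 0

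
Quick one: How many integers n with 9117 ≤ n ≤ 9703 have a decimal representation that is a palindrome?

6

The integers in [9117, 9703] that have a decimal representation that is a palindrome: 9119, 9229, 9339, 9449, 9559, 9669.
6 qualify.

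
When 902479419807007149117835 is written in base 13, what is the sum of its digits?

902479419807007149117835 in base 13 is 38642B313872B7A760B296.
Digit sum: 3+8+6+4+2+11+3+1+3+8+7+2+11+7+10+7+6+0+11+2+9+6 = 127.

127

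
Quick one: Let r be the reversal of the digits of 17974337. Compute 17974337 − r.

-55373634

Reverse of 17974337 is 73347971.
17974337 − 73347971 = -55373634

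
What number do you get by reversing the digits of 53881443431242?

Reversing 53881443431242 gives 24213434418835.

24213434418835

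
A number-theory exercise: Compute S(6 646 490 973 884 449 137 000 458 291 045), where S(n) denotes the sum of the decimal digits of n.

140

6+6+4+6+4+9+0+9+7+3+8+8+4+4+4+9+1+3+7+0+0+0+4+5+8+2+9+1+0+4+5 = 140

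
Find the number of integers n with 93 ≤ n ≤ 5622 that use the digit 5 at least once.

1960

The integers in [93, 5622] that use the digit 5 at least once: 95, 105, 115, 125, 135, 145, …, 5621, 5622.
1960 qualify.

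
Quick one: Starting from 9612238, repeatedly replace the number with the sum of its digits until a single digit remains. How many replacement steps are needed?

9612238 → 31 → 4 (2 steps)

2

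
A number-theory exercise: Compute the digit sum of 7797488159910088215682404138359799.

7+7+9+7+4+8+8+1+5+9+9+1+0+0+8+8+2+1+5+6+8+2+4+0+4+1+3+8+3+5+9+7+9+9 = 177

177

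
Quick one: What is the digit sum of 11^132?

631

11^132 = 290960772357257879876883248608621202372989586780563261379063005175582549907087372177167528359950211681310311195818109429451544229324975921
Sum of its 138 digits: 631.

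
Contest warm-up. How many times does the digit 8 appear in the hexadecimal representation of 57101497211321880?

2

57101497211321880 in base 16 is CADD82596C7E18.
The digit 8 appears 2 times.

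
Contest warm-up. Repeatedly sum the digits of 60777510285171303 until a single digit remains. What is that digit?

6+0+7+7+7+5+1+0+2+8+5+1+7+1+3+0+3 = 63
6+3 = 9

9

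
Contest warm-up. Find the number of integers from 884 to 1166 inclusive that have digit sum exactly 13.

The integers in [884, 1166] that have digit sum exactly 13: 904, 913, 922, 931, 940, 1039, …, 1156, 1165.
17 qualify.

17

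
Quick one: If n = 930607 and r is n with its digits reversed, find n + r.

1636646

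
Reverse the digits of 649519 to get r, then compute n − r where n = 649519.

-266427

Reverse of 649519 is 915946.
649519 − 915946 = -266427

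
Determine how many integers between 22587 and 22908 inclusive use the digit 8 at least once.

143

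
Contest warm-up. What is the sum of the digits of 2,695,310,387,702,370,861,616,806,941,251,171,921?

148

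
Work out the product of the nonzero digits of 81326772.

8×1×3×2×6×7×7×2 = 28224

28224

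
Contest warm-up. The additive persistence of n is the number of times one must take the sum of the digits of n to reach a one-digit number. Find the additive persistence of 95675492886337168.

95675492886337168 → 97 → 16 → 7 (3 steps)

3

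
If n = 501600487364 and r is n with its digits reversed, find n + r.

Reverse of 501600487364 is 463784006105.
501600487364 + 463784006105 = 965384493469

965384493469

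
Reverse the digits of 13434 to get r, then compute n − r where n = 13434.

Reverse of 13434 is 43431.
13434 − 43431 = -29997

-29997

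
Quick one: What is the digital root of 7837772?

5

7+8+3+7+7+7+2 = 41
4+1 = 5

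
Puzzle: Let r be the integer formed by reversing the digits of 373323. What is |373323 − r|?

Reverse of 373323 is 323373.
|373323 − 323373| = 49950

49950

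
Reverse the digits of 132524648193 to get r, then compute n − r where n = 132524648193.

-259321777038

Reverse of 132524648193 is 391846425231.
132524648193 − 391846425231 = -259321777038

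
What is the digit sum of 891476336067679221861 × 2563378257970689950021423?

891476336067679221861 × 2563378257970689950021423 = 2285191057371260917871983314308870888919928203
Sum of its 46 digits: 213.

213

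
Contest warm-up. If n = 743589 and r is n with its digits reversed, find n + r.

1728936

Reverse of 743589 is 985347.
743589 + 985347 = 1728936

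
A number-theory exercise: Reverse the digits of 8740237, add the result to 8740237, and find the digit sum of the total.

Reversal of 8740237 is 7320478; 8740237 + 7320478 = 16060715.
Digit sum of 16060715: 1+6+0+6+0+7+1+5 = 26.

26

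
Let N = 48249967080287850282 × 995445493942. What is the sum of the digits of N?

135

48249967080287850282 × 995445493942 = 48030212312922378695506833991644
Sum of its 32 digits: 135.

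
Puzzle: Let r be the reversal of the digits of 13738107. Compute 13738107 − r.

-56445624

Reverse of 13738107 is 70183731.
13738107 − 70183731 = -56445624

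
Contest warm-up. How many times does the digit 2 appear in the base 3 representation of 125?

125 in base 3 is 11122.
The digit 2 appears 2 times.

2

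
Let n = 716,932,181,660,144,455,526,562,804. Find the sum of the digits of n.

7+1+6+9+3+2+1+8+1+6+6+0+1+4+4+4+5+5+5+2+6+5+6+2+8+0+4 = 111

111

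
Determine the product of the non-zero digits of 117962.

756

1×1×7×9×6×2 = 756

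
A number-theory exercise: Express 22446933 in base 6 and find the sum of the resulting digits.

22446933 in base 6 is 2121040553.
Digit sum: 2+1+2+1+0+4+0+5+5+3 = 23.

23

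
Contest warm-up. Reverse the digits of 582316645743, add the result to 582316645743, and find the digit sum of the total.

Reversal of 582316645743 is 347546613285; 582316645743 + 347546613285 = 929863259028.
Digit sum of 929863259028: 9+2+9+8+6+3+2+5+9+0+2+8 = 63.

63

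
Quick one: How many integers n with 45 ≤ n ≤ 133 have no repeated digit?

The integers in [45, 133] that have no repeated digit: 45, 46, 47, 48, 49, 50, …, 130, 132.
68 qualify.

68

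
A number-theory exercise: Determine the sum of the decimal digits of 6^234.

819

6^234 = 122290463141890234936622223366471428166726768856025957367925973874712511409937880860209174311910168111692973704030362773980406107378194861484274745612176679386471423840878720446365696
Sum of its 183 digits: 819.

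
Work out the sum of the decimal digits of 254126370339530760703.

2+5+4+1+2+6+3+7+0+3+3+9+5+3+0+7+6+0+7+0+3 = 76

76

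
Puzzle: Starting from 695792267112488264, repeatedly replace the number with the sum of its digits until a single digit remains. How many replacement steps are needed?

3

695792267112488264 → 89 → 17 → 8 (3 steps)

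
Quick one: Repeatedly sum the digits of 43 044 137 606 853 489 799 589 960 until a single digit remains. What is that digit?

4+3+0+4+4+1+3+7+6+0+6+8+5+3+4+8+9+7+9+9+5+8+9+9+6+0 = 137
1+3+7 = 11
1+1 = 2

2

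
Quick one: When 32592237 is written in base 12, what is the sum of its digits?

62

32592237 in base 12 is AAB92B9.
Digit sum: 10+10+11+9+2+11+9 = 62.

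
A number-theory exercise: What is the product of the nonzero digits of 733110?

63

7×3×3×1×1 = 63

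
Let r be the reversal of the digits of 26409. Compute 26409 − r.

Reverse of 26409 is 90462.
26409 − 90462 = -64053

-64053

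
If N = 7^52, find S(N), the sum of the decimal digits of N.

7^52 = 88124787089723195184393736687912818113311201
Sum of its 44 digits: 196.

196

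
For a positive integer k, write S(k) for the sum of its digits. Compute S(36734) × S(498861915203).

1288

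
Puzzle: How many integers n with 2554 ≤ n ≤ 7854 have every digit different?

2700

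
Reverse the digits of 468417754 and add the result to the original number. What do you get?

Reverse of 468417754 is 457714864.
468417754 + 457714864 = 926132618

926132618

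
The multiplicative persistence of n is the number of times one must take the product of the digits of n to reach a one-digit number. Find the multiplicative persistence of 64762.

64762 → 2016 → 0 (2 steps)

2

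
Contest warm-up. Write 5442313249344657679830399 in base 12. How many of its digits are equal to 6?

5442313249344657679830399 in base 12 is 9A36AB1772859B087028993.
The digit 6 appears 1 time.

1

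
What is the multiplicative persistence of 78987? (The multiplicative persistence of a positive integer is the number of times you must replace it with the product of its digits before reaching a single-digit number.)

78987 → 28224 → 256 → 60 → 0 (4 steps)

4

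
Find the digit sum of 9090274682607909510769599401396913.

9+0+9+0+2+7+4+6+8+2+6+0+7+9+0+9+5+1+0+7+6+9+5+9+9+4+0+1+3+9+6+9+1+3 = 165

165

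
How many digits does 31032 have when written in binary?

31032 in base 2 is 111100100111000, which has 15 digits.

15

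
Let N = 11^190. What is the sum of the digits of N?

907

11^190 = 732167049665910753974868186626604987575818048354845547499641464539929110661972287597306340828301751181093748762446804228473364473488726731431816276428163423395521409333332786903151394634724557427401
Sum of its 198 digits: 907.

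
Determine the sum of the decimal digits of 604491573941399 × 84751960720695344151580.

604491573941399 × 84751960720695344151580 = 51231846130672753310466820924293260420
Sum of its 38 digits: 137.

137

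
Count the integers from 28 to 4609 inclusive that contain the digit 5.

1277

The integers in [28, 4609] that contain the digit 5: 35, 45, 50, 51, 52, 53, …, 4599, 4605.
1277 qualify.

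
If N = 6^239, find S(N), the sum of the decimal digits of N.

891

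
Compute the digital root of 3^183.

The digital root of n equals n mod 9 (or 9 when 9 | n), so we need 3^183 mod 9.
3^183 ≡ 0 (mod 9), so the digital root is 9.

9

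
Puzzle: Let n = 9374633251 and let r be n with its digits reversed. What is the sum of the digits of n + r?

68

Reversal of 9374633251 is 1523364739; 9374633251 + 1523364739 = 10897997990.
Digit sum of 10897997990: 1+0+8+9+7+9+9+7+9+9+0 = 68.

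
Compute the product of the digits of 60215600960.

6×0×2×1×5×6×0×0×9×6×0 = 0

0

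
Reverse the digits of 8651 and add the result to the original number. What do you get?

Reverse of 8651 is 1568.
8651 + 1568 = 10219

10219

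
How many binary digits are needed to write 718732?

718732 in base 2 is 10101111011110001100, which has 20 digits.

20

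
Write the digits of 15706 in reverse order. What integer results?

Reversing 15706 gives 60751.

60751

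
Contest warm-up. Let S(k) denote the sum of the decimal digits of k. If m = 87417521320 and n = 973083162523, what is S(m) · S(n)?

1960

S(87417521320) = 8+7+4+1+7+5+2+1+3+2+0 = 40.
S(973083162523) = 9+7+3+0+8+3+1+6+2+5+2+3 = 49.
40 · 49 = 1960.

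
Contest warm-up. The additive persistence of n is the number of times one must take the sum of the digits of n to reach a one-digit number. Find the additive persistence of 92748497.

2

92748497 → 50 → 5 (2 steps)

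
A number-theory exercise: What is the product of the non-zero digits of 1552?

50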